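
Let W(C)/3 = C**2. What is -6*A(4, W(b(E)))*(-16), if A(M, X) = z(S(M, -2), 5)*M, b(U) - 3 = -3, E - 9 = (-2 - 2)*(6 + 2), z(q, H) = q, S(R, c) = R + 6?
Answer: 3840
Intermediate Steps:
S(R, c) = 6 + R
E = -23 (E = 9 + (-2 - 2)*(6 + 2) = 9 - 4*8 = 9 - 32 = -23)
b(U) = 0 (b(U) = 3 - 3 = 0)
W(C) = 3*C**2
A(M, X) = M*(6 + M) (A(M, X) = (6 + M)*M = M*(6 + M))
-6*A(4, W(b(E)))*(-16) = -24*(6 + 4)*(-16) = -24*10*(-16) = -6*40*(-16) = -240*(-16) = 3840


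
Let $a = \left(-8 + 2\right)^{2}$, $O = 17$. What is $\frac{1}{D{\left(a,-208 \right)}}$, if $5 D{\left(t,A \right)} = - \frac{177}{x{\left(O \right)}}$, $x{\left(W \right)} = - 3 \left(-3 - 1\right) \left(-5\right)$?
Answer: $\frac{100}{59} \approx 1.6949$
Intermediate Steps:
$x{\left(W \right)} = -60$ ($x{\left(W \right)} = \left(-3\right) \left(-4\right) \left(-5\right) = 12 \left(-5\right) = -60$)
$a = 36$ ($a = \left(-6\right)^{2} = 36$)
$D{\left(t,A \right)} = \frac{59}{100}$ ($D{\left(t,A \right)} = \frac{\left(-177\right) \frac{1}{-60}}{5} = \frac{\left(-177\right) \left(- \frac{1}{60}\right)}{5} = \frac{1}{5} \cdot \frac{59}{20} = \frac{59}{100}$)
$\frac{1}{D{\left(a,-208 \right)}} = \frac{1}{\frac{59}{100}} = \frac{100}{59}$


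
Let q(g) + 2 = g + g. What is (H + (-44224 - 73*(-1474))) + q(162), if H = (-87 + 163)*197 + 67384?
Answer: 146056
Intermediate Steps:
H = 82356 (H = 76*197 + 67384 = 14972 + 67384 = 82356)
q(g) = -2 + 2*g (q(g) = -2 + (g + g) = -2 + 2*g)
(H + (-44224 - 73*(-1474))) + q(162) = (82356 + (-44224 - 73*(-1474))) + (-2 + 2*162) = (82356 + (-44224 + 107602)) + (-2 + 324) = (82356 + 63378) + 322 = 145734 + 322 = 146056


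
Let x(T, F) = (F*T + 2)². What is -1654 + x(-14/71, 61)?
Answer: -7830870/5041 ≈ -1553.4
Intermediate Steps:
x(T, F) = (2 + F*T)²
-1654 + x(-14/71, 61) = -1654 + (2 + 61*(-14/71))² = -1654 + (2 - 854/71)² = -1654 + (-712/71)² = -1654 + 506944/5041 = -7830870/5041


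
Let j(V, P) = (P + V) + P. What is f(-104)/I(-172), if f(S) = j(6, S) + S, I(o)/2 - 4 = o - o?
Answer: -153/4 ≈ -38.250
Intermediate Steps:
j(V, P) = V + 2*P
I(o) = 8 (I(o) = 8 + 2*(o - o) = 8 + 2*0 = 8 + 0 = 8)
f(S) = 6 + 3*S (f(S) = (6 + 2*S) + S = 6 + 3*S)
f(-104)/I(-172) = (6 + 3*(-104))/8 = (6 - 312)*(1/8) = -306*1/8 = -153/4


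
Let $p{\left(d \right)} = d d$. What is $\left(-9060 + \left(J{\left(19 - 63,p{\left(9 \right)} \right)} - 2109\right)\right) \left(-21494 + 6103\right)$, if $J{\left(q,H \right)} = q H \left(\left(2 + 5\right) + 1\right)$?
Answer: $610730271$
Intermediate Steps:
$p{\left(d \right)} = d^{2}$
$J{\left(q,H \right)} = 8 H q$ ($J{\left(q,H \right)} = H q \left(7 + 1\right) = H q 8 = 8 H q$)
$\left(-9060 + \left(J{\left(19 - 63,p{\left(9 \right)} \right)} - 2109\right)\right) \left(-21494 + 6103\right) = \left(-9060 + \left(8 \cdot 9^{2} \left(19 - 63\right) - 2109\right)\right) \left(-21494 + 6103\right) = \left(-9060 + \left(8 \cdot 81 \left(-44\right) - 2109\right)\right) \left(-15391\right) = \left(-9060 - 30621\right) \left(-15391\right) = \left(-39681\right) \left(-15391\right) = 610730271$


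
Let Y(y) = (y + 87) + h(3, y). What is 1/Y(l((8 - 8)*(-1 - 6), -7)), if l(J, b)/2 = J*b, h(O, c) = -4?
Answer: 1/83 ≈ 0.012048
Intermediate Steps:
l(J, b) = 2*J*b (l(J, b) = 2*(J*b) = 2*J*b)
Y(y) = 83 + y (Y(y) = (y + 87) - 4 = (87 + y) - 4 = 83 + y)
1/Y(l((8 - 8)*(-1 - 6), -7)) = 1/(83 + 2*((8 - 8)*(-1 - 6))*(-7)) = 1/(83 + 2*(0*(-7))*(-7)) = 1/(83 + 2*0*(-7)) = 1/(83 + 0) = 1/83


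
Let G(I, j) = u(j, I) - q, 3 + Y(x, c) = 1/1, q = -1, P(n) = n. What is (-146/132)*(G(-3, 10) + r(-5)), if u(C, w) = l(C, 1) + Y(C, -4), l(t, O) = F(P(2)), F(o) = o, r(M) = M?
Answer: 146/33 ≈ 4.4242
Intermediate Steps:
l(t, O) = 2
Y(x, c) = -2 (Y(x, c) = -3 + 1/1 = -3 + 1 = -2)
u(C, w) = 0 (u(C, w) = 2 - 2 = 0)
G(I, j) = 1 (G(I, j) = 0 - 1*(-1) = 0 + 1 = 1)
(-146/132)*(G(-3, 10) + r(-5)) = (-146/132)*(1 - 5) = -146*1/132*(-4) = -73/66*(-4) = 146/33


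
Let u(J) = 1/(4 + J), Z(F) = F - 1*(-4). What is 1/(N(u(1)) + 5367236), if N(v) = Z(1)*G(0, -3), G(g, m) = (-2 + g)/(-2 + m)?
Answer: 1/5367238 ≈ 1.8632e-7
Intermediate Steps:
G(g, m) = (-2 + g)/(-2 + m)
Z(F) = 4 + F (Z(F) = F + 4 = 4 + F)
N(v) = 2 (N(v) = (4 + 1)*((-2 + 0)/(-2 - 3)) = 5*(-2/(-5)) = 5*(-1/5*(-2)) = 5*(2/5) = 2)
1/(N(u(1)) + 5367236) = 1/(2 + 5367236) = 1/5367238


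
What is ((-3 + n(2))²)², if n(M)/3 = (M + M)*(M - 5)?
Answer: 2313441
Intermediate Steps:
n(M) = 6*M*(-5 + M) (n(M) = 3*((M + M)*(M - 5)) = 3*((2*M)*(-5 + M)) = 3*(2*M*(-5 + M)) = 6*M*(-5 + M))
((-3 + n(2))²)² = ((-3 + 6*2*(-5 + 2))²)² = ((-3 + 6*2*(-3))²)² = ((-3 - 36)²)² = ((-39)²)² = 1521² = 2313441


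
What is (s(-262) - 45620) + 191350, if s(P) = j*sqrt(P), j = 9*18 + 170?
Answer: 145730 + 332*I*sqrt(262) ≈ 1.4573e+5 + 5373.9*I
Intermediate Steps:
j = 332 (j = 162 + 170 = 332)
s(P) = 332*sqrt(P)
(s(-262) - 45620) + 191350 = (332*sqrt(-262) - 45620) + 191350 = (332*(I*sqrt(262)) - 45620) + 191350 = (332*I*sqrt(262) - 45620) + 191350 = (-45620 + 332*I*sqrt(262)) + 191350 = 145730 + 332*I*sqrt(262)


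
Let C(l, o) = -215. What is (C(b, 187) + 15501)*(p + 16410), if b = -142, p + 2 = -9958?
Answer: 98594700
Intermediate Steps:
p = -9960 (p = -2 - 9958 = -9960)
(C(b, 187) + 15501)*(p + 16410) = (-215 + 15501)*(-9960 + 16410) = 15286*6450 = 98594700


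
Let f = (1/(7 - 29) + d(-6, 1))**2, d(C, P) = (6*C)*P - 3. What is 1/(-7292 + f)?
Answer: -484/2791447 ≈ -0.00017339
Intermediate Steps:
d(C, P) = -3 + 6*C*P (d(C, P) = 6*C*P - 3 = -3 + 6*C*P)
f = 737881/484 (f = (1/(7 - 29) + (-3 + 6*(-6)*1))**2 = (1/(-22) + (-3 - 36))**2 = (-1/22 - 39)**2 = (-859/22)**2 = 737881/484 ≈ 1524.5)
1/(-7292 + f) = 1/(-7292 + 737881/484) = 1/(-2791447/484) = -484/2791447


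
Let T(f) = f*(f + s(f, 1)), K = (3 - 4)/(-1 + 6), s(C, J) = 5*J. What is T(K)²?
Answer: 576/625 ≈ 0.92160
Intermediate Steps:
K = -⅕ (K = -1/5 = -1*⅕ = -⅕ ≈ -0.20000)
T(f) = f*(5 + f) (T(f) = f*(f + 5*1) = f*(f + 5) = f*(5 + f))
T(K)² = (-(5 - ⅕)/5)² = (-⅕*24/5)² = (-24/25)² = 576/625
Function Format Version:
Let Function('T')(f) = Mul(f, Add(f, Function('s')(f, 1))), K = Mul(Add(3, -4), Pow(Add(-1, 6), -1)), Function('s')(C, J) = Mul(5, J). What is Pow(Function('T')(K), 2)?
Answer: Rational(576, 625) ≈ 0.92160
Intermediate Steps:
K = Rational(-1, 5) (K = Mul(-1, Pow(5, -1)) = Mul(-1, Rational(1, 5)) = Rational(-1, 5) ≈ -0.20000)
Function('T')(f) = Mul(f, Add(5, f)) (Function('T')(f) = Mul(f, Add(f, Mul(5, 1))) = Mul(f, Add(f, 5)) = Mul(f, Add(5, f)))
Pow(Function('T')(K), 2) = Pow(Mul(Rational(-1, 5), Add(5, Rational(-1, 5))), 2) = Pow(Mul(Rational(-1, 5), Rational(24, 5)), 2) = Pow(Rational(-24, 25), 2) = Rational(576, 625)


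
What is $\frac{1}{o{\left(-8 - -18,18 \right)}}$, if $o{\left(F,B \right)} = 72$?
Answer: $\frac{1}{72} \approx 0.013889$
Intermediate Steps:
$\frac{1}{o{\left(-8 - -18,18 \right)}} = \frac{1}{72}$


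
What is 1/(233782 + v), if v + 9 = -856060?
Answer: -1/622287 ≈ -1.6070e-6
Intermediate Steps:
v = -856069 (v = -9 - 856060 = -856069)
1/(233782 + v) = 1/(233782 - 856069) = 1/(-622287) = -1/622287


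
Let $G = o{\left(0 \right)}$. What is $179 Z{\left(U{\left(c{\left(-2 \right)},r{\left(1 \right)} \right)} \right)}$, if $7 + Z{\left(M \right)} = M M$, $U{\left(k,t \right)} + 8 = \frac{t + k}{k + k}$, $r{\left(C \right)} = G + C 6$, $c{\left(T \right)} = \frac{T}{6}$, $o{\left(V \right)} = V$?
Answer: $\frac{189919}{4} \approx 47480.0$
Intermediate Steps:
$G = 0$
$c{\left(T \right)} = \frac{T}{6}$ ($c{\left(T \right)} = T \frac{1}{6} = \frac{T}{6}$)
$r{\left(C \right)} = 6 C$ ($r{\left(C \right)} = 0 + C 6 = 0 + 6 C = 6 C$)
$U{\left(k,t \right)} = -8 + \frac{k + t}{2 k}$ ($U{\left(k,t \right)} = -8 + \frac{t + k}{k + k} = -8 + \frac{k + t}{2 k}$)
$Z{\left(M \right)} = -7 + M^{2}$ ($Z{\left(M \right)} = -7 + M M = -7 + M^{2}$)
$179 Z{\left(U{\left(c{\left(-2 \right)},r{\left(1 \right)} \right)} \right)} = 179 \left(-7 + \left(\frac{6 \cdot 1 - 15 \cdot \frac{1}{6} \left(-2\right)}{2 \cdot \frac{1}{6} \left(-2\right)}\right)^{2}\right) = 179 \left(-7 + \left(\frac{6 - -5}{2 \left(- \frac{1}{3}\right)}\right)^{2}\right) = 179 \left(-7 + \left(\frac{1}{2} \left(-3\right) \left(6 + 5\right)\right)^{2}\right) = 179 \left(-7 + \left(\frac{1}{2} \left(-3\right) 11\right)^{2}\right) = 179 \left(-7 + \left(- \frac{33}{2}\right)^{2}\right) = 179 \left(-7 + \frac{1089}{4}\right) = 179 \cdot \frac{1061}{4} = \frac{189919}{4}$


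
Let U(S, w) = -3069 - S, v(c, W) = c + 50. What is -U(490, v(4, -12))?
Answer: 3559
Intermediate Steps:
v(c, W) = 50 + c
-U(490, v(4, -12)) = -(-3069 - 1*490) = -(-3069 - 490) = -1*(-3559) = 3559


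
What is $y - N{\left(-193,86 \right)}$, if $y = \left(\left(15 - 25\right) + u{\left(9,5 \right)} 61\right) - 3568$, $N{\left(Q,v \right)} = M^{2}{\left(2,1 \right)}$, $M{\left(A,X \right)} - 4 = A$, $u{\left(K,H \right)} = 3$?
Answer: $-3431$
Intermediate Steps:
$M{\left(A,X \right)} = 4 + A$
$N{\left(Q,v \right)} = 36$ ($N{\left(Q,v \right)} = \left(4 + 2\right)^{2} = 6^{2} = 36$)
$y = -3395$ ($y = \left(\left(15 - 25\right) + 3 \cdot 61\right) - 3568 = \left(-10 + 183\right) - 3568 = 173 - 3568 = -3395$)
$y - N{\left(-193,86 \right)} = -3395 - 36 = -3431$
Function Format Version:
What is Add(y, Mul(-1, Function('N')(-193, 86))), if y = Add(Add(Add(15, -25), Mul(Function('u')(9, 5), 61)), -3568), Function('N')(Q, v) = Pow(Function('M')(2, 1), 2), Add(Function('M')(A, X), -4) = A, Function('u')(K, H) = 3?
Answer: -3431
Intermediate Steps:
Function('M')(A, X) = Add(4, A)
Function('N')(Q, v) = 36 (Function('N')(Q, v) = Pow(Add(4, 2), 2) = Pow(6, 2) = 36)
y = -3395 (y = Add(Add(Add(15, -25), Mul(3, 61)), -3568) = Add(Add(-10, 183), -3568) = Add(173, -3568) = -3395)
Add(y, Mul(-1, Function('N')(-193, 86))) = Add(-3395, Mul(-1, 36)) = Add(-3395, -36) = -3431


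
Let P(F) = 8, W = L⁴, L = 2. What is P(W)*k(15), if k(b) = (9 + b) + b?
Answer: 312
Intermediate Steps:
W = 16 (W = 2⁴ = 16)
k(b) = 9 + 2*b
P(W)*k(15) = 8*(9 + 2*15) = 8*(9 + 30) = 8*39 = 312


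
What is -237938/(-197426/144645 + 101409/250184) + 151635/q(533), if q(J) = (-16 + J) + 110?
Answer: 14887132177729315/59978719091 ≈ 2.4821e+5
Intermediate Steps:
q(J) = 94 + J
-237938/(-197426/144645 + 101409/250184) + 151635/q(533) = -237938/(-197426/144645 + 101409/250184) + 151635/(94 + 533) = -237938/(-197426*1/144645 + 101409*(1/250184)) + 151635/627 = -237938/(-197426/144645 + 9219/22744) + 151635*(1/627) = -237938/(-3156774689/3289805880) + 4595/19 = -237938*(-3289805880/3156774689) + 4595/19 = 782769831475440/3156774689 + 4595/19 = 14887132177729315/59978719091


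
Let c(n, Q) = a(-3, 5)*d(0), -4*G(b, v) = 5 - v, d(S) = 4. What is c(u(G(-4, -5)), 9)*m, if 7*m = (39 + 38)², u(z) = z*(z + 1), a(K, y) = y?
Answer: 16940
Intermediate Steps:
G(b, v) = -5/4 + v/4 (G(b, v) = -(5 - v)/4 = -5/4 + v/4)
u(z) = z*(1 + z)
c(n, Q) = 20 (c(n, Q) = 5*4 = 20)
m = 847 (m = (39 + 38)²/7 = (⅐)*77² = (⅐)*5929 = 847)
c(u(G(-4, -5)), 9)*m = 20*847 = 16940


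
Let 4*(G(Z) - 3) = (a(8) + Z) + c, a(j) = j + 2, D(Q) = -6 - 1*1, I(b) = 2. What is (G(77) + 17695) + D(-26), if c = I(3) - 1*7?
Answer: 35423/2 ≈ 17712.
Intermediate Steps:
D(Q) = -7 (D(Q) = -6 - 1 = -7)
a(j) = 2 + j
c = -5 (c = 2 - 1*7 = 2 - 7 = -5)
G(Z) = 17/4 + Z/4 (G(Z) = 3 + (((2 + 8) + Z) - 5)/4 = 3 + ((10 + Z) - 5)/4 = 3 + (5 + Z)/4 = 3 + (5/4 + Z/4) = 17/4 + Z/4)
(G(77) + 17695) + D(-26) = ((17/4 + (¼)*77) + 17695) - 7 = ((17/4 + 77/4) + 17695) - 7 = (47/2 + 17695) - 7 = 35437/2 - 7 = 35423/2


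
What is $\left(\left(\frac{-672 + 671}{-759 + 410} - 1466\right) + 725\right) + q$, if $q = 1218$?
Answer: $\frac{166474}{349} \approx 477.0$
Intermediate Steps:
$\left(\left(\frac{-672 + 671}{-759 + 410} - 1466\right) + 725\right) + q = \left(\left(\frac{-672 + 671}{-759 + 410} - 1466\right) + 725\right) + 1218 = \left(\left(- \frac{1}{-349} - 1466\right) + 725\right) + 1218 = \left(\left(\left(-1\right) \left(- \frac{1}{349}\right) - 1466\right) + 725\right) + 1218 = \left(\left(\frac{1}{349} - 1466\right) + 725\right) + 1218 = \left(- \frac{511633}{349} + 725\right) + 1218 = - \frac{258608}{349} + 1218 = \frac{166474}{349}$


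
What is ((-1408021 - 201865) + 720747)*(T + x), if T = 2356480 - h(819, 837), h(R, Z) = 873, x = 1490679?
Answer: -3419882887754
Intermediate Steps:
T = 2355607 (T = 2356480 - 1*873 = 2356480 - 873 = 2355607)
((-1408021 - 201865) + 720747)*(T + x) = ((-1408021 - 201865) + 720747)*(2355607 + 1490679) = (-1609886 + 720747)*3846286 = -889139*3846286 = -3419882887754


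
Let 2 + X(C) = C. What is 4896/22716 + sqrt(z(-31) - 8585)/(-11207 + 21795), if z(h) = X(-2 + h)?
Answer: 136/631 + I*sqrt(2155)/5294 ≈ 0.21553 + 0.0087688*I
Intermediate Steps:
X(C) = -2 + C
z(h) = -4 + h (z(h) = -2 + (-2 + h) = -4 + h)
4896/22716 + sqrt(z(-31) - 8585)/(-11207 + 21795) = 4896/22716 + sqrt((-4 - 31) - 8585)/(-11207 + 21795) = 4896*(1/22716) + sqrt(-35 - 8585)/10588 = 136/631 + sqrt(-8620)*(1/10588) = 136/631 + (2*I*sqrt(2155))*(1/10588) = 136/631 + I*sqrt(2155)/5294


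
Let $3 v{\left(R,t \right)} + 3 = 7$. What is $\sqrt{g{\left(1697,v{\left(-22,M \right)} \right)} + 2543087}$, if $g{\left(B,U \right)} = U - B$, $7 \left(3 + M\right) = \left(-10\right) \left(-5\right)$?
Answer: $\frac{\sqrt{22872522}}{3} \approx 1594.2$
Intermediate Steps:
$M = \frac{29}{7}$ ($M = -3 + \frac{\left(-10\right) \left(-5\right)}{7} = -3 + \frac{1}{7} \cdot 50 = -3 + \frac{50}{7} = \frac{29}{7} \approx 4.1429$)
$v{\left(R,t \right)} = \frac{4}{3}$ ($v{\left(R,t \right)} = -1 + \frac{1}{3} \cdot 7 = -1 + \frac{7}{3} = \frac{4}{3}$)
$\sqrt{g{\left(1697,v{\left(-22,M \right)} \right)} + 2543087} = \sqrt{\left(\frac{4}{3} - 1697\right) + 2543087} = \sqrt{- \frac{5087}{3} + 2543087} = \sqrt{\frac{7624174}{3}} = \frac{\sqrt{22872522}}{3}$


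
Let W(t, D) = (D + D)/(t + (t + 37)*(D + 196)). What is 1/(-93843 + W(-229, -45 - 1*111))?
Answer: -7909/742203975 ≈ -1.0656e-5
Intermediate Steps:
W(t, D) = 2*D/(t + (37 + t)*(196 + D)) (W(t, D) = (2*D)/(t + (37 + t)*(196 + D)) = 2*D/(t + (37 + t)*(196 + D)))
1/(-93843 + W(-229, -45 - 1*111)) = 1/(-93843 + 2*(-45 - 1*111)/(7252 + 37*(-45 - 1*111) + 197*(-229) + (-45 - 1*111)*(-229))) = 1/(-93843 + 2*(-45 - 111)/(7252 + 37*(-45 - 111) - 45113 + (-45 - 111)*(-229))) = 1/(-93843 + 2*(-156)/(7252 + 37*(-156) - 45113 - 156*(-229))) = 1/(-93843 + 2*(-156)/(7252 - 5772 - 45113 + 35724)) = 1/(-93843 + 2*(-156)/(-7909)) = 1/(-93843 + 2*(-156)*(-1/7909)) = 1/(-93843 + 312/7909) = 1/(-742203975/7909) = -7909/742203975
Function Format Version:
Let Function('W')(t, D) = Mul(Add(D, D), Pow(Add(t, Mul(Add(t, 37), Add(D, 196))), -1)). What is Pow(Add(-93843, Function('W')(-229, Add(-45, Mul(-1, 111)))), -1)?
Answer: Rational(-7909, 742203975) ≈ -1.0656e-5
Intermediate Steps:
Function('W')(t, D) = Mul(2, D, Pow(Add(t, Mul(Add(37, t), Add(196, D))), -1)) (Function('W')(t, D) = Mul(Mul(2, D), Pow(Add(t, Mul(Add(37, t), Add(196, D))), -1)) = Mul(2, D, Pow(Add(t, Mul(Add(37, t), Add(196, D))), -1)))
Pow(Add(-93843, Function('W')(-229, Add(-45, Mul(-1, 111)))), -1) = Pow(Add(-93843, Mul(2, Add(-45, Mul(-1, 111)), Pow(Add(7252, Mul(37, Add(-45, Mul(-1, 111))), Mul(197, -229), Mul(Add(-45, Mul(-1, 111)), -229)), -1))), -1) = Pow(Add(-93843, Mul(2, Add(-45, -111), Pow(Add(7252, Mul(37, Add(-45, -111)), -45113, Mul(Add(-45, -111), -229)), -1))), -1) = Pow(Add(-93843, Mul(2, -156, Pow(Add(7252, Mul(37, -156), -45113, Mul(-156, -229)), -1))), -1) = Pow(Add(-93843, Mul(2, -156, Pow(Add(7252, -5772, -45113, 35724), -1))), -1) = Pow(Add(-93843, Mul(2, -156, Pow(-7909, -1))), -1) = Pow(Add(-93843, Mul(2, -156, Rational(-1, 7909))), -1) = Pow(Add(-93843, Rational(312, 7909)), -1) = Pow(Rational(-742203975, 7909), -1) = Rational(-7909, 742203975)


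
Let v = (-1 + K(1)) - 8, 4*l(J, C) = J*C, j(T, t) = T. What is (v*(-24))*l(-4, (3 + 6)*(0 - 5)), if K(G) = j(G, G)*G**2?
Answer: 8640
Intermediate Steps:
l(J, C) = C*J/4 (l(J, C) = (J*C)/4 = (C*J)/4 = C*J/4)
K(G) = G**3 (K(G) = G*G**2 = G**3)
v = -8 (v = (-1 + 1**3) - 8 = (-1 + 1) - 8 = 0 - 8 = -8)
(v*(-24))*l(-4, (3 + 6)*(0 - 5)) = (-8*(-24))*((1/4)*((3 + 6)*(0 - 5))*(-4)) = 192*((1/4)*(9*(-5))*(-4)) = 192*((1/4)*(-45)*(-4)) = 192*45 = 8640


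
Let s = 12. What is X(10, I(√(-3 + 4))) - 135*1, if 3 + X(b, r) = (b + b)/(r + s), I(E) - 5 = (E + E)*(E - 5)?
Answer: -1222/9 ≈ -135.78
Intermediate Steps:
I(E) = 5 + 2*E*(-5 + E) (I(E) = 5 + (E + E)*(E - 5) = 5 + (2*E)*(-5 + E) = 5 + 2*E*(-5 + E))
X(b, r) = -3 + 2*b/(12 + r) (X(b, r) = -3 + (b + b)/(r + 12) = -3 + (2*b)/(12 + r) = -3 + 2*b/(12 + r))
X(10, I(√(-3 + 4))) - 135*1 = (-36 - 3*(5 - 10*√(-3 + 4) + 2*(√(-3 + 4))²) + 2*10)/(12 + (5 - 10*√(-3 + 4) + 2*(√(-3 + 4))²)) - 135*1 = (-36 - 3*(5 - 10*√1 + 2*(√1)²) + 20)/(12 + (5 - 10*√1 + 2*(√1)²)) - 135 = (-36 - 3*(5 - 10*1 + 2*1²) + 20)/(12 + (5 - 10*1 + 2*1²)) - 135 = (-36 - 3*(5 - 10 + 2*1) + 20)/(12 + (5 - 10 + 2*1)) - 135 = (-36 - 3*(5 - 10 + 2) + 20)/(12 + (5 - 10 + 2)) - 135 = (-36 - 3*(-3) + 20)/(12 - 3) - 135 = (-36 + 9 + 20)/9 - 135 = (⅑)*(-7) - 135 = -7/9 - 135 = -1222/9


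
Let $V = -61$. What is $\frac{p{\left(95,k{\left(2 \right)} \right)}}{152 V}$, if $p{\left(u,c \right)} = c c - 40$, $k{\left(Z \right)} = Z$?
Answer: $\frac{9}{2318} \approx 0.0038827$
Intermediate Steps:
$p{\left(u,c \right)} = -40 + c^{2}$ ($p{\left(u,c \right)} = c^{2} - 40 = -40 + c^{2}$)
$\frac{p{\left(95,k{\left(2 \right)} \right)}}{152 V} = \frac{-40 + 2^{2}}{152 \left(-61\right)} = \frac{-40 + 4}{-9272} = \left(-36\right) \left(- \frac{1}{9272}\right) = \frac{9}{2318}$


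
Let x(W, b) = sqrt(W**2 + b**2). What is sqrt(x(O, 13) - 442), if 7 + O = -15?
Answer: sqrt(-442 + sqrt(653)) ≈ 20.407*I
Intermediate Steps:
O = -22 (O = -7 - 15 = -22)
sqrt(x(O, 13) - 442) = sqrt(sqrt((-22)**2 + 13**2) - 442) = sqrt(sqrt(484 + 169) - 442) = sqrt(sqrt(653) - 442) = sqrt(-442 + sqrt(653))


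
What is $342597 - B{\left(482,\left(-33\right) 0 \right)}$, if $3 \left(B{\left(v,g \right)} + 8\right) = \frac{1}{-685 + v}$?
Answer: $\frac{208646446}{609} \approx 3.4261 \cdot 10^{5}$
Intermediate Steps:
$B{\left(v,g \right)} = -8 + \frac{1}{3 \left(-685 + v\right)}$
$342597 - B{\left(482,\left(-33\right) 0 \right)} = 342597 - \frac{16441 - 11568}{3 \left(-685 + 482\right)} = 342597 - \frac{16441 - 11568}{3 \left(-203\right)} = 342597 - \frac{1}{3} \left(- \frac{1}{203}\right) 4873 = 342597 - - \frac{4873}{609} = 342597 + \frac{4873}{609} = \frac{208646446}{609}$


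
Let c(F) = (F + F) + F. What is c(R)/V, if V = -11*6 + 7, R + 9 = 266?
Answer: -771/59 ≈ -13.068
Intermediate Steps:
R = 257 (R = -9 + 266 = 257)
c(F) = 3*F (c(F) = 2*F + F = 3*F)
V = -59 (V = -66 + 7 = -59)
c(R)/V = (3*257)/(-59) = 771*(-1/59) = -771/59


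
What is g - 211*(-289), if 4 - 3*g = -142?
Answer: 183083/3 ≈ 61028.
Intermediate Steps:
g = 146/3 (g = 4/3 - ⅓*(-142) = 4/3 + 142/3 = 146/3 ≈ 48.667)
g - 211*(-289) = 146/3 - 211*(-289) = 146/3 + 60979 = 183083/3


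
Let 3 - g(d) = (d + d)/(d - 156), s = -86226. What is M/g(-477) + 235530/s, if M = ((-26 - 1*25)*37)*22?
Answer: -5994975179/215565 ≈ -27811.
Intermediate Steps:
g(d) = 3 - 2*d/(-156 + d) (g(d) = 3 - (d + d)/(d - 156) = 3 - 2*d/(-156 + d))
M = -41514 (M = ((-26 - 25)*37)*22 = -51*37*22 = -1887*22 = -41514)
M/g(-477) + 235530/s = -41514*(-156 - 477)/(-468 - 477) + 235530/(-86226) = -41514/(-945/(-633)) + 235530*(-1/86226) = -41514/((-1/633*(-945))) - 39255/14371 = -41514/315/211 - 39255/14371 = -41514*211/315 - 39255/14371 = -2919818/105 - 39255/14371 = -5994975179/215565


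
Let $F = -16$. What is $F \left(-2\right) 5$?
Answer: $160$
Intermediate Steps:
$F \left(-2\right) 5 = \left(-16\right) \left(-2\right) 5 = 32 \cdot 5 = 160$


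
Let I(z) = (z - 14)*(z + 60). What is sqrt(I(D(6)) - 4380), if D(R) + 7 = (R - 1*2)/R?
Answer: I*sqrt(49241)/3 ≈ 73.968*I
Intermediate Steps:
D(R) = -7 + (-2 + R)/R (D(R) = -7 + (R - 1*2)/R = -7 + (R - 2)/R = -7 + (-2 + R)/R)
I(z) = (-14 + z)*(60 + z)
sqrt(I(D(6)) - 4380) = sqrt((-840 + (-6 - 2/6)**2 + 46*(-6 - 2/6)) - 4380) = sqrt((-840 + (-6 - 2*1/6)**2 + 46*(-6 - 2*1/6)) - 4380) = sqrt((-840 + (-6 - 1/3)**2 + 46*(-6 - 1/3)) - 4380) = sqrt((-840 + (-19/3)**2 + 46*(-19/3)) - 4380) = sqrt((-840 + 361/9 - 874/3) - 4380) = sqrt(-9821/9 - 4380) = sqrt(-49241/9) = I*sqrt(49241)/3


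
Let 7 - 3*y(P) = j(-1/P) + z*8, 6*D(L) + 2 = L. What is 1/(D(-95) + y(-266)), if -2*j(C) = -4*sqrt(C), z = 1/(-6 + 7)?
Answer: -79002/1303525 + 12*sqrt(266)/1303525 ≈ -0.060456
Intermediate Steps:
D(L) = -1/3 + L/6
z = 1 (z = 1/1 = 1)
j(C) = 2*sqrt(C) (j(C) = -(-2)*sqrt(C) = 2*sqrt(C))
y(P) = -1/3 - 2*sqrt(-1/P)/3 (y(P) = 7/3 - (2*sqrt(-1/P) + 1*8)/3 = 7/3 - (2*sqrt(-1/P) + 8)/3 = 7/3 - (8 + 2*sqrt(-1/P))/3 = 7/3 + (-8/3 - 2*sqrt(-1/P)/3) = -1/3 - 2*sqrt(-1/P)/3)
1/(D(-95) + y(-266)) = 1/((-1/3 + (1/6)*(-95)) + (-1/3 - 2*sqrt(-1/(-266))/3)) = 1/((-1/3 - 95/6) + (-1/3 - 2*sqrt(1/266)/3)) = 1/(-97/6 + (-1/3 - sqrt(266)/399)) = 1/(-33/2 - sqrt(266)/399)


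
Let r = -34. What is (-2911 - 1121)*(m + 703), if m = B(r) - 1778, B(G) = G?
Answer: 4471488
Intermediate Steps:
m = -1812 (m = -34 - 1778 = -1812)
(-2911 - 1121)*(m + 703) = (-2911 - 1121)*(-1812 + 703) = -4032*(-1109) = 4471488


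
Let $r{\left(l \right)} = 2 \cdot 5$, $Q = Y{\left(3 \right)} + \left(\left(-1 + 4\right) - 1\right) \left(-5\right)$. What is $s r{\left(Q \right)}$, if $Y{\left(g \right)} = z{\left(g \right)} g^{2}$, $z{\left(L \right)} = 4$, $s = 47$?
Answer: $470$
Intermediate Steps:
$Y{\left(g \right)} = 4 g^{2}$
$Q = 26$ ($Q = 4 \cdot 3^{2} + \left(\left(-1 + 4\right) - 1\right) \left(-5\right) = 4 \cdot 9 + \left(3 - 1\right) \left(-5\right) = 36 + 2 \left(-5\right) = 36 - 10 = 26$)
$r{\left(l \right)} = 10$
$s r{\left(Q \right)} = 47 \cdot 10 = 470$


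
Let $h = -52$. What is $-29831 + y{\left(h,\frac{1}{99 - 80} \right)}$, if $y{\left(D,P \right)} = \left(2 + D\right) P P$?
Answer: $- \frac{10769041}{361} \approx -29831.0$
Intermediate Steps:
$y{\left(D,P \right)} = P^{2} \left(2 + D\right)$ ($y{\left(D,P \right)} = P \left(2 + D\right) P = P^{2} \left(2 + D\right)$)
$-29831 + y{\left(h,\frac{1}{99 - 80} \right)} = -29831 + \left(\frac{1}{99 - 80}\right)^{2} \left(2 - 52\right) = -29831 + \left(\frac{1}{19}\right)^{2} \left(-50\right) = -29831 + \frac{1}{361} \left(-50\right) = -29831 - \frac{50}{361} = - \frac{10769041}{361}$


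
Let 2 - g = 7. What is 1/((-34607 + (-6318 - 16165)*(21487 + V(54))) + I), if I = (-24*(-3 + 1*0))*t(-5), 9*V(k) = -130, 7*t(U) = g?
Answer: -63/30416533874 ≈ -2.0712e-9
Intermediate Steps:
g = -5 (g = 2 - 1*7 = 2 - 7 = -5)
t(U) = -5/7 (t(U) = (⅐)*(-5) = -5/7)
V(k) = -130/9 (V(k) = (⅑)*(-130) = -130/9)
I = -360/7 (I = -24*(-3 + 1*0)*(-5/7) = -24*(-3 + 0)*(-5/7) = -24*(-3)*(-5/7) = 72*(-5/7) = -360/7 ≈ -51.429)
1/((-34607 + (-6318 - 16165)*(21487 + V(54))) + I) = 1/((-34607 + (-6318 - 16165)*(21487 - 130/9)) - 360/7) = 1/((-34607 - 22483*193253/9) - 360/7) = 1/((-34607 - 4344907199/9) - 360/7) = 1/(-4345218662/9 - 360/7) = 1/(-30416533874/63) = -63/30416533874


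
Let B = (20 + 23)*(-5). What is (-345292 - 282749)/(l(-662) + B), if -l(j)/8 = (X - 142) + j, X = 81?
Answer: -628041/5569 ≈ -112.77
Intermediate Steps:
l(j) = 488 - 8*j (l(j) = -8*((81 - 142) + j) = -8*(-61 + j) = 488 - 8*j)
B = -215 (B = 43*(-5) = -215)
(-345292 - 282749)/(l(-662) + B) = (-345292 - 282749)/((488 - 8*(-662)) - 215) = -628041/((488 + 5296) - 215) = -628041/(5784 - 215) = -628041/5569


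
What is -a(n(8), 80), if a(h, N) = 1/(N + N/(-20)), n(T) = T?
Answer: -1/76 ≈ -0.013158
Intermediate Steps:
a(h, N) = 20/(19*N) (a(h, N) = 1/(N + N*(-1/20)) = 1/(N - N/20) = 1/(19*N/20) = 20/(19*N))
-a(n(8), 80) = -20/(19*80) = -1*1/76 = -1/76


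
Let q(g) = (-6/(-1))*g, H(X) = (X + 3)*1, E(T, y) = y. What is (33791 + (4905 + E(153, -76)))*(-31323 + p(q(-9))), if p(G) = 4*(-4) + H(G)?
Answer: -1212281800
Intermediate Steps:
H(X) = 3 + X (H(X) = (3 + X)*1 = 3 + X)
q(g) = 6*g (q(g) = (-6*(-1))*g = 6*g)
p(G) = -13 + G (p(G) = 4*(-4) + (3 + G) = -16 + (3 + G) = -13 + G)
(33791 + (4905 + E(153, -76)))*(-31323 + p(q(-9))) = (33791 + (4905 - 76))*(-31323 + (-13 + 6*(-9))) = (33791 + 4829)*(-31323 + (-13 - 54)) = 38620*(-31323 - 67) = 38620*(-31390) = -1212281800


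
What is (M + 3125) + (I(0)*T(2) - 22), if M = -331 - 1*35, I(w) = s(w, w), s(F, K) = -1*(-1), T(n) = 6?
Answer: 2743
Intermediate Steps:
s(F, K) = 1
I(w) = 1
M = -366 (M = -331 - 35 = -366)
(M + 3125) + (I(0)*T(2) - 22) = (-366 + 3125) + (1*6 - 22) = 2759 + (6 - 22) = 2759 - 16 = 2743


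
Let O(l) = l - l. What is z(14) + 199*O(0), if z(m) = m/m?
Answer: 1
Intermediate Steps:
z(m) = 1
O(l) = 0
z(14) + 199*O(0) = 1 + 199*0 = 1 + 0 = 1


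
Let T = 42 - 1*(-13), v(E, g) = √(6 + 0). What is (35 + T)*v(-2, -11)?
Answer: 90*√6 ≈ 220.45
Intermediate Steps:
v(E, g) = √6
T = 55 (T = 42 + 13 = 55)
(35 + T)*v(-2, -11) = (35 + 55)*√6 = 90*√6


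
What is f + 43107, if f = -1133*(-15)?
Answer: 60102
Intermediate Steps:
f = 16995
f + 43107 = 16995 + 43107 = 60102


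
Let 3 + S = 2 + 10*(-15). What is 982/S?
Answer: -982/151 ≈ -6.5033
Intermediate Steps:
S = -151 (S = -3 + (2 + 10*(-15)) = -3 + (2 - 150) = -3 - 148 = -151)
982/S = 982/(-151) = 982*(-1/151) = -982/151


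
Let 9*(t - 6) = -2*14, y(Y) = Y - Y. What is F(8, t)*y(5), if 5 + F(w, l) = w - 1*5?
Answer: 0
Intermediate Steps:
y(Y) = 0
t = 26/9 (t = 6 + (-2*14)/9 = 6 + (1/9)*(-28) = 6 - 28/9 = 26/9 ≈ 2.8889)
F(w, l) = -10 + w (F(w, l) = -5 + (w - 1*5) = -5 + (w - 5) = -5 + (-5 + w) = -10 + w)
F(8, t)*y(5) = (-10 + 8)*0 = -2*0 = 0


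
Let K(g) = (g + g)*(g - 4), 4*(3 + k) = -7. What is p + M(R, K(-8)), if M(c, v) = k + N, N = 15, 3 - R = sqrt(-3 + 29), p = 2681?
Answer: 10765/4 ≈ 2691.3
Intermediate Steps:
R = 3 - sqrt(26) (R = 3 - sqrt(-3 + 29) = 3 - sqrt(26) ≈ -2.0990)
k = -19/4 (k = -3 + (1/4)*(-7) = -3 - 7/4 = -19/4 ≈ -4.7500)
K(g) = 2*g*(-4 + g) (K(g) = (2*g)*(-4 + g) = 2*g*(-4 + g))
M(c, v) = 41/4 (M(c, v) = -19/4 + 15 = 41/4)
p + M(R, K(-8)) = 2681 + 41/4 = 10765/4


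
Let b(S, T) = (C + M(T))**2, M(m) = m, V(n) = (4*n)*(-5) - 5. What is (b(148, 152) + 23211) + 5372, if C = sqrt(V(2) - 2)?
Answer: 51640 + 304*I*sqrt(47) ≈ 51640.0 + 2084.1*I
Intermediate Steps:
V(n) = -5 - 20*n (V(n) = -20*n - 5 = -5 - 20*n)
C = I*sqrt(47) (C = sqrt((-5 - 20*2) - 2) = sqrt((-5 - 40) - 2) = sqrt(-45 - 2) = sqrt(-47) = I*sqrt(47) ≈ 6.8557*I)
b(S, T) = (T + I*sqrt(47))**2 (b(S, T) = (I*sqrt(47) + T)**2 = (T + I*sqrt(47))**2)
(b(148, 152) + 23211) + 5372 = ((152 + I*sqrt(47))**2 + 23211) + 5372 = (23211 + (152 + I*sqrt(47))**2) + 5372 = 28583 + (152 + I*sqrt(47))**2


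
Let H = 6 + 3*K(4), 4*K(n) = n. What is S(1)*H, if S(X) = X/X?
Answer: 9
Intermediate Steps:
S(X) = 1
K(n) = n/4
H = 9 (H = 6 + 3*((1/4)*4) = 6 + 3*1 = 6 + 3 = 9)
S(1)*H = 1*9 = 9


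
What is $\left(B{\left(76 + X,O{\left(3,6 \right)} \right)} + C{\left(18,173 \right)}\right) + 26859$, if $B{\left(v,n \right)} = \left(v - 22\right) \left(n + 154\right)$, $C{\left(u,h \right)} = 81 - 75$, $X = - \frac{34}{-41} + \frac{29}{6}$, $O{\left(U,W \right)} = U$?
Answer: $\frac{8913079}{246} \approx 36232.0$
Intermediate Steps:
$X = \frac{1393}{246}$ ($X = \left(-34\right) \left(- \frac{1}{41}\right) + 29 \cdot \frac{1}{6} = \frac{34}{41} + \frac{29}{6} = \frac{1393}{246} \approx 5.6626$)
$C{\left(u,h \right)} = 6$
$B{\left(v,n \right)} = \left(-22 + v\right) \left(154 + n\right)$
$\left(B{\left(76 + X,O{\left(3,6 \right)} \right)} + C{\left(18,173 \right)}\right) + 26859 = \left(\left(-3388 - 66 + 154 \left(76 + \frac{1393}{246}\right) + 3 \left(76 + \frac{1393}{246}\right)\right) + 6\right) + 26859 = \left(\left(-3388 - 66 + 154 \cdot \frac{20089}{246} + 3 \cdot \frac{20089}{246}\right) + 6\right) + 26859 = \left(\left(-3388 - 66 + \frac{1546853}{123} + \frac{20089}{82}\right) + 6\right) + 26859 = \left(\frac{2304289}{246} + 6\right) + 26859 = \frac{2305765}{246} + 26859 = \frac{8913079}{246}$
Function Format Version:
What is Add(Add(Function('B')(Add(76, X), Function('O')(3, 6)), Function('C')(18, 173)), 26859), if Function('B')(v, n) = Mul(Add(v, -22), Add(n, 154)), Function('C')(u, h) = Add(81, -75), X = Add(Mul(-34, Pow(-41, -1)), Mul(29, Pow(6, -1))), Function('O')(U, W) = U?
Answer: Rational(8913079, 246) ≈ 36232.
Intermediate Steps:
X = Rational(1393, 246) (X = Add(Mul(-34, Rational(-1, 41)), Mul(29, Rational(1, 6))) = Add(Rational(34, 41), Rational(29, 6)) = Rational(1393, 246) ≈ 5.6626)
Function('C')(u, h) = 6
Function('B')(v, n) = Mul(Add(-22, v), Add(154, n))
Add(Add(Function('B')(Add(76, X), Function('O')(3, 6)), Function('C')(18, 173)), 26859) = Add(Add(Add(-3388, Mul(-22, 3), Mul(154, Add(76, Rational(1393, 246))), Mul(3, Add(76, Rational(1393, 246)))), 6), 26859) = Add(Add(Add(-3388, -66, Mul(154, Rational(20089, 246)), Mul(3, Rational(20089, 246))), 6), 26859) = Add(Add(Add(-3388, -66, Rational(1546853, 123), Rational(20089, 82)), 6), 26859) = Add(Add(Rational(2304289, 246), 6), 26859) = Add(Rational(2305765, 246), 26859) = Rational(8913079, 246)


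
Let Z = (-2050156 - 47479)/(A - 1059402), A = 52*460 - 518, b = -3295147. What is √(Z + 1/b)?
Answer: 11*√19500862863241221994/34137722920 ≈ 1.4229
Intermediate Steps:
A = 23402 (A = 23920 - 518 = 23402)
Z = 419527/207200 (Z = (-2050156 - 47479)/(23402 - 1059402) = -2097635/(-1036000) = -2097635*(-1/1036000) = 419527/207200 ≈ 2.0247)
√(Z + 1/b) = √(419527/207200 + 1/(-3295147)) = √(419527/207200 - 1/3295147) = √(1382402928269/682754458400) = 11*√19500862863241221994/34137722920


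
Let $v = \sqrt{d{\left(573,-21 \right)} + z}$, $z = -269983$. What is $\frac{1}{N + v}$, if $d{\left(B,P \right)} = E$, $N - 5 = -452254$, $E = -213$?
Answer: $- \frac{452249}{204529428197} - \frac{2 i \sqrt{67549}}{204529428197} \approx -2.2112 \cdot 10^{-6} - 2.5415 \cdot 10^{-9} i$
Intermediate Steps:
$N = -452249$ ($N = 5 - 452254 = -452249$)
$d{\left(B,P \right)} = -213$
$v = 2 i \sqrt{67549}$ ($v = \sqrt{-213 - 269983} = \sqrt{-270196} = 2 i \sqrt{67549} \approx 519.8 i$)
$\frac{1}{N + v} = \frac{1}{-452249 + 2 i \sqrt{67549}}$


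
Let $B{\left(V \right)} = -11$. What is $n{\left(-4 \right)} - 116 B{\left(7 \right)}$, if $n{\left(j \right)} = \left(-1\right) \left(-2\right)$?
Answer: $1278$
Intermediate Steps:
$n{\left(j \right)} = 2$
$n{\left(-4 \right)} - 116 B{\left(7 \right)} = 2 - -1276 = 2 + 1276 = 1278$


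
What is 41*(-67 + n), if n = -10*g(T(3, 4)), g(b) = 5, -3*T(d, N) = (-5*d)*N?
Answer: -4797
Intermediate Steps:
T(d, N) = 5*N*d/3 (T(d, N) = -(-5*d)*N/3 = -(-5)*N*d/3 = 5*N*d/3)
n = -50 (n = -10*5 = -50)
41*(-67 + n) = 41*(-67 - 50) = 41*(-117) = -4797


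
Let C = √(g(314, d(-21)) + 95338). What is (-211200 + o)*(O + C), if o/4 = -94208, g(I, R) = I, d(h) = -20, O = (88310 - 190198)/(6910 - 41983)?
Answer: -59913404416/35073 - 3528192*√2657 ≈ -1.8357e+8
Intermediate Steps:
O = 101888/35073 (O = -101888/(-35073) = -101888*(-1/35073) = 101888/35073 ≈ 2.9050)
o = -376832 (o = 4*(-94208) = -376832)
C = 6*√2657 (C = √(314 + 95338) = √95652 = 6*√2657 ≈ 309.28)
(-211200 + o)*(O + C) = (-211200 - 376832)*(101888/35073 + 6*√2657) = -588032*(101888/35073 + 6*√2657) = -59913404416/35073 - 3528192*√2657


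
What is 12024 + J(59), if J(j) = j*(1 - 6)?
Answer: 11729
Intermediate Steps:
J(j) = -5*j (J(j) = j*(-5) = -5*j)
12024 + J(59) = 12024 - 5*59 = 12024 - 295 = 11729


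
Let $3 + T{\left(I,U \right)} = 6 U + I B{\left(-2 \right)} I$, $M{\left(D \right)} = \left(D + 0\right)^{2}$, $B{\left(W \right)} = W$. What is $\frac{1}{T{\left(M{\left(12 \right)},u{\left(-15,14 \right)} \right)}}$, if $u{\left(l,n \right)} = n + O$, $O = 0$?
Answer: $- \frac{1}{41391} \approx -2.416 \cdot 10^{-5}$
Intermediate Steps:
$M{\left(D \right)} = D^{2}$
$u{\left(l,n \right)} = n$ ($u{\left(l,n \right)} = n + 0 = n$)
$T{\left(I,U \right)} = -3 - 2 I^{2} + 6 U$ ($T{\left(I,U \right)} = -3 + \left(6 U + I \left(-2\right) I\right) = -3 + \left(6 U + - 2 I I\right) = -3 - \left(- 6 U + 2 I^{2}\right) = -3 - 2 I^{2} + 6 U$)
$\frac{1}{T{\left(M{\left(12 \right)},u{\left(-15,14 \right)} \right)}} = \frac{1}{-3 - 2 \left(12^{2}\right)^{2} + 6 \cdot 14} = \frac{1}{-3 - 2 \cdot 144^{2} + 84} = \frac{1}{-3 - 41472 + 84} = \frac{1}{-41391} = - \frac{1}{41391}$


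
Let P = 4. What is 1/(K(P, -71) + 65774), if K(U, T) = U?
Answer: 1/65778 ≈ 1.5203e-5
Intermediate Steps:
1/(K(P, -71) + 65774) = 1/(4 + 65774) = 1/65778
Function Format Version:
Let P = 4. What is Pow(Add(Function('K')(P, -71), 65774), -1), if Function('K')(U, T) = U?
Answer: Rational(1, 65778) ≈ 1.5203e-5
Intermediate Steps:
Pow(Add(Function('K')(P, -71), 65774), -1) = Pow(Add(4, 65774), -1) = Pow(65778, -1) = Rational(1, 65778)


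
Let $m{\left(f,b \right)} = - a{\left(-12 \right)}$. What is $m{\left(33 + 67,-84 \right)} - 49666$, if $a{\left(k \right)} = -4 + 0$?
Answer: $-49662$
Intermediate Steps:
$a{\left(k \right)} = -4$
$m{\left(f,b \right)} = 4$ ($m{\left(f,b \right)} = \left(-1\right) \left(-4\right) = 4$)
$m{\left(33 + 67,-84 \right)} - 49666 = 4 - 49666 = -49662$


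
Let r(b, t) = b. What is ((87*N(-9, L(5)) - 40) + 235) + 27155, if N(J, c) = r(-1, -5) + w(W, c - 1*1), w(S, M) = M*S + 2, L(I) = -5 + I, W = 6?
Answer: 26915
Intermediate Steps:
w(S, M) = 2 + M*S
N(J, c) = -5 + 6*c (N(J, c) = -1 + (2 + (c - 1*1)*6) = -1 + (2 + (c - 1)*6) = -1 + (2 + (-1 + c)*6) = -1 + (2 + (-6 + 6*c)) = -1 + (-4 + 6*c) = -5 + 6*c)
((87*N(-9, L(5)) - 40) + 235) + 27155 = ((87*(-5 + 6*(-5 + 5)) - 40) + 235) + 27155 = ((87*(-5 + 6*0) - 40) + 235) + 27155 = ((87*(-5 + 0) - 40) + 235) + 27155 = ((87*(-5) - 40) + 235) + 27155 = ((-435 - 40) + 235) + 27155 = (-475 + 235) + 27155 = -240 + 27155 = 26915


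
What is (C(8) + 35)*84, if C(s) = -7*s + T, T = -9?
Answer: -2520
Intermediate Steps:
C(s) = -9 - 7*s (C(s) = -7*s - 9 = -9 - 7*s)
(C(8) + 35)*84 = ((-9 - 7*8) + 35)*84 = ((-9 - 56) + 35)*84 = (-65 + 35)*84 = -30*84 = -2520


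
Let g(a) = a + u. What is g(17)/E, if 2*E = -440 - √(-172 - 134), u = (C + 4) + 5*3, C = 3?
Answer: -17160/96953 + 117*I*√34/96953 ≈ -0.17699 + 0.0070366*I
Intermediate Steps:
u = 22 (u = (3 + 4) + 5*3 = 7 + 15 = 22)
E = -220 - 3*I*√34/2 (E = (-440 - √(-172 - 134))/2 = (-440 - √(-306))/2 = (-440 - 3*I*√34)/2 = -220 - 3*I*√34/2 ≈ -220.0 - 8.7464*I)
g(a) = 22 + a (g(a) = a + 22 = 22 + a)
g(17)/E = (22 + 17)/(-220 - 3*I*√34/2) = 39/(-220 - 3*I*√34/2)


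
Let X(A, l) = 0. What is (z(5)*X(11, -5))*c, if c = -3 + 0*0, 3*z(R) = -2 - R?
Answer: 0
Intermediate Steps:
z(R) = -⅔ - R/3 (z(R) = (-2 - R)/3 = -⅔ - R/3)
c = -3 (c = -3 + 0 = -3)
(z(5)*X(11, -5))*c = ((-⅔ - ⅓*5)*0)*(-3) = ((-⅔ - 5/3)*0)*(-3) = -7/3*0*(-3) = 0*(-3) = 0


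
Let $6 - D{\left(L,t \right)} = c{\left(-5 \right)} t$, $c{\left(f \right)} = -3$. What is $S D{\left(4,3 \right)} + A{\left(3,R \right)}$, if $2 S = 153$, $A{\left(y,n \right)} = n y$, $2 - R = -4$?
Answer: $\frac{2331}{2} \approx 1165.5$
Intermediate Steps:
$R = 6$ ($R = 2 - -4 = 2 + 4 = 6$)
$D{\left(L,t \right)} = 6 + 3 t$ ($D{\left(L,t \right)} = 6 - - 3 t = 6 + 3 t$)
$S = \frac{153}{2}$ ($S = \frac{1}{2} \cdot 153 = \frac{153}{2} \approx 76.5$)
$S D{\left(4,3 \right)} + A{\left(3,R \right)} = \frac{153 \left(6 + 3 \cdot 3\right)}{2} + 6 \cdot 3 = \frac{153 \left(6 + 9\right)}{2} + 18 = \frac{153}{2} \cdot 15 + 18 = \frac{2295}{2} + 18 = \frac{2331}{2}$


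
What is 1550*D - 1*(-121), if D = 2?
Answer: 3221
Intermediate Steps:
1550*D - 1*(-121) = 1550*2 - 1*(-121) = 3100 + 121 = 3221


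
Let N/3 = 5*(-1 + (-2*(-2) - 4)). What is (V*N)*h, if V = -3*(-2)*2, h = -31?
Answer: 5580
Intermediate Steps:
V = 12 (V = 6*2 = 12)
N = -15 (N = 3*(5*(-1 + (-2*(-2) - 4))) = 3*(5*(-1 + (4 - 4))) = 3*(5*(-1 + 0)) = 3*(5*(-1)) = 3*(-5) = -15)
(V*N)*h = (12*(-15))*(-31) = -180*(-31) = 5580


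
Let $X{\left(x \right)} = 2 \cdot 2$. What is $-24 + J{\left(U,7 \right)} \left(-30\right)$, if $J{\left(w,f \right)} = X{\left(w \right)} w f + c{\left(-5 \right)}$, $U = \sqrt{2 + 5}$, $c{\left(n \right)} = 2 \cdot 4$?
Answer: $-264 - 840 \sqrt{7} \approx -2486.4$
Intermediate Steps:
$c{\left(n \right)} = 8$
$U = \sqrt{7} \approx 2.6458$
$X{\left(x \right)} = 4$
$J{\left(w,f \right)} = 8 + 4 f w$ ($J{\left(w,f \right)} = 4 w f + 8 = 4 f w + 8 = 8 + 4 f w$)
$-24 + J{\left(U,7 \right)} \left(-30\right) = -24 + \left(8 + 4 \cdot 7 \sqrt{7}\right) \left(-30\right) = -24 + \left(8 + 28 \sqrt{7}\right) \left(-30\right) = -24 - \left(240 + 840 \sqrt{7}\right) = -264 - 840 \sqrt{7}$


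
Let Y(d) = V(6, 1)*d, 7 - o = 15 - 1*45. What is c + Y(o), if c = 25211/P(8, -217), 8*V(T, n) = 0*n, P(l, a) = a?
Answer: -25211/217 ≈ -116.18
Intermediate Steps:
V(T, n) = 0 (V(T, n) = (0*n)/8 = (1/8)*0 = 0)
o = 37 (o = 7 - (15 - 1*45) = 7 - (15 - 45) = 7 - 1*(-30) = 7 + 30 = 37)
Y(d) = 0 (Y(d) = 0*d = 0)
c = -25211/217 (c = 25211/(-217) = 25211*(-1/217) = -25211/217 ≈ -116.18)
c + Y(o) = -25211/217 + 0 = -25211/217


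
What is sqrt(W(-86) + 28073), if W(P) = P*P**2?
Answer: I*sqrt(607983) ≈ 779.73*I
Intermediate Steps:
W(P) = P**3
sqrt(W(-86) + 28073) = sqrt((-86)**3 + 28073) = sqrt(-636056 + 28073) = sqrt(-607983) = I*sqrt(607983)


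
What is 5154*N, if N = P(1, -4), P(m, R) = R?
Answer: -20616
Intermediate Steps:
N = -4
5154*N = 5154*(-4) = -20616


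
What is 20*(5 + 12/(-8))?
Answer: 70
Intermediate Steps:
20*(5 + 12/(-8)) = 20*(5 + 12*(-⅛)) = 20*(5 - 3/2) = 20*(7/2) = 70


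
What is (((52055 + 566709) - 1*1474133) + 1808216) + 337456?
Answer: 1290303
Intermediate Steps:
(((52055 + 566709) - 1*1474133) + 1808216) + 337456 = ((618764 - 1474133) + 1808216) + 337456 = (-855369 + 1808216) + 337456 = 952847 + 337456 = 1290303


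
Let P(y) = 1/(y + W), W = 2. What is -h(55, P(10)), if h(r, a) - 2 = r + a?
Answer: -685/12 ≈ -57.083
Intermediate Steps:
P(y) = 1/(2 + y) (P(y) = 1/(y + 2) = 1/(2 + y))
h(r, a) = 2 + a + r (h(r, a) = 2 + (r + a) = 2 + (a + r) = 2 + a + r)
-h(55, P(10)) = -(2 + 1/(2 + 10) + 55) = -(2 + 1/12 + 55) = -1*685/12 = -685/12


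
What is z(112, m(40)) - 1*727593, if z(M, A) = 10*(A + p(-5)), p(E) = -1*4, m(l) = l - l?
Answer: -727633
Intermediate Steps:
m(l) = 0
p(E) = -4
z(M, A) = -40 + 10*A (z(M, A) = 10*(A - 4) = 10*(-4 + A) = -40 + 10*A)
z(112, m(40)) - 1*727593 = (-40 + 10*0) - 1*727593 = (-40 + 0) - 727593 = -40 - 727593 = -727633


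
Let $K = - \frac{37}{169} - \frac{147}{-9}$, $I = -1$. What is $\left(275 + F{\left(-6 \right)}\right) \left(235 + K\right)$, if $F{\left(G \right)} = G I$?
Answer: $\frac{35775515}{507} \approx 70563.0$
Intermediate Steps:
$K = \frac{8170}{507}$ ($K = \left(-37\right) \frac{1}{169} - - \frac{49}{3} = - \frac{37}{169} + \frac{49}{3} = \frac{8170}{507} \approx 16.114$)
$F{\left(G \right)} = - G$ ($F{\left(G \right)} = G \left(-1\right) = - G$)
$\left(275 + F{\left(-6 \right)}\right) \left(235 + K\right) = \left(275 - -6\right) \left(235 + \frac{8170}{507}\right) = \left(275 + 6\right) \frac{127315}{507} = 281 \cdot \frac{127315}{507} = \frac{35775515}{507}$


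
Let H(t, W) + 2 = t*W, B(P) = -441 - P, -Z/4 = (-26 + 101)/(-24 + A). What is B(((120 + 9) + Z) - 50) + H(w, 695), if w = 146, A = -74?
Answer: 4946302/49 ≈ 1.0095e+5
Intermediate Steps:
Z = 150/49 (Z = -4*(-26 + 101)/(-24 - 74) = -300/(-98) = -300*(-1)/98 = -4*(-75/98) = 150/49 ≈ 3.0612)
H(t, W) = -2 + W*t (H(t, W) = -2 + t*W = -2 + W*t)
B(((120 + 9) + Z) - 50) + H(w, 695) = (-441 - (((120 + 9) + 150/49) - 50)) + (-2 + 695*146) = (-441 - ((129 + 150/49) - 50)) + (-2 + 101470) = (-441 - (6471/49 - 50)) + 101468 = (-441 - 1*4021/49) + 101468 = (-441 - 4021/49) + 101468 = -25630/49 + 101468 = 4946302/49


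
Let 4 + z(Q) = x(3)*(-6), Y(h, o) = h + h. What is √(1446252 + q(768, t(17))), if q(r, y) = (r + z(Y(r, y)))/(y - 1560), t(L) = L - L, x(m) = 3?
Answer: 7*√4489282785/390 ≈ 1202.6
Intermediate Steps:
Y(h, o) = 2*h
z(Q) = -22 (z(Q) = -4 + 3*(-6) = -4 - 18 = -22)
t(L) = 0
q(r, y) = (-22 + r)/(-1560 + y) (q(r, y) = (r - 22)/(y - 1560) = (-22 + r)/(-1560 + y))
√(1446252 + q(768, t(17))) = √(1446252 + (-22 + 768)/(-1560 + 0)) = √(1446252 + 746/(-1560)) = √(1446252 - 1/1560*746) = √(1446252 - 373/780) = √(1128076187/780) = 7*√4489282785/390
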